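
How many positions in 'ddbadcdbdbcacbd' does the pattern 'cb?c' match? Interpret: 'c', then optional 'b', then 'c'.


Pattern: cb?c means 'c', then optional 'b', then 'c'.
Scanning 'ddbadcdbdbcacbd' position-by-position:
  Pos 0: window 'ddb' -> no
  Pos 1: window 'dba' -> no
  Pos 2: window 'bad' -> no
  Pos 3: window 'adc' -> no
  Pos 4: window 'dcd' -> no
  Pos 5: window 'cdb' -> no
  Pos 6: window 'dbd' -> no
  Pos 7: window 'bdb' -> no
  Pos 8: window 'dbc' -> no
  Pos 9: window 'bca' -> no
  Pos 10: window 'cac' -> no
  Pos 11: window 'acb' -> no
  Pos 12: window 'cbd' -> no
  Pos 13: window 'bd' -> no
  Pos 14: window 'd' -> no
Total matches: 0

0


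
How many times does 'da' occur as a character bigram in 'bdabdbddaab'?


Scanning 'bdabdbddaab' for bigram 'da':
  Position 0: 'bd' -> no
  Position 1: 'da' -> MATCH
  Position 2: 'ab' -> no
  Position 3: 'bd' -> no
  Position 4: 'db' -> no
  Position 5: 'bd' -> no
  Position 6: 'dd' -> no
  Position 7: 'da' -> MATCH
  Position 8: 'aa' -> no
  Position 9: 'ab' -> no
Total matches: 2

2


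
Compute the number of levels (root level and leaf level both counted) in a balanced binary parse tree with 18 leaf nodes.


In a balanced binary tree with n leaves the deepest leaf is ceil(log2(n)) edges below the root,
so counting node levels inclusive of root and leaves gives ceil(log2(n)) + 1 levels.
log2(18) = 4.1699
ceil(4.1699) = 5
levels = 5 + 1 = 6

6


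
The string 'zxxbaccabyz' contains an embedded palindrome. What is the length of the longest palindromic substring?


Scanning 'zxxbaccabyz' for palindromic substrings.
Substring at positions 3-8: 'baccab'.
Check: reverse('baccab') = 'baccab' -> palindrome confirmed.
Neighbouring characters ('x' / 'y') break symmetry, so it cannot extend further.
No longer palindromic substring exists; longest length = 6

6


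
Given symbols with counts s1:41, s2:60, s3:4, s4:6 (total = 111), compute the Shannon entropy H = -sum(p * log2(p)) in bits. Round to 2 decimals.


Computing entropy H = -sum(p_i * log2(p_i)):
  s1: p = 41/111 = 0.3694, -p*log2(p) = 0.5307
  s2: p = 60/111 = 0.5405, -p*log2(p) = 0.4797
  s3: p = 4/111 = 0.0360, -p*log2(p) = 0.1728
  s4: p = 6/111 = 0.0541, -p*log2(p) = 0.2275
H = sum of terms = 1.4107
Rounded to 2 decimals: 1.41

1.41


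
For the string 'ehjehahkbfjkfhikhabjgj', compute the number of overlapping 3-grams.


String 'ehjehahkbfjkfhikhabjgj' has length L = 22.
Number of overlapping n-grams = L - n + 1
Substituting: 22 - 3 + 1 = 20

20


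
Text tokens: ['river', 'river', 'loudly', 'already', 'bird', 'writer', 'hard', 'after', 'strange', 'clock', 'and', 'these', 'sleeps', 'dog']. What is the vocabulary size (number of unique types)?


Listing all tokens and tracking unique types:
  Token 1: 'river' -> NEW (unique so far: 1)
  Token 2: 'river' -> duplicate (unique so far: 1)
  Token 3: 'loudly' -> NEW (unique so far: 2)
  Token 4: 'already' -> NEW (unique so far: 3)
  Token 5: 'bird' -> NEW (unique so far: 4)
  Token 6: 'writer' -> NEW (unique so far: 5)
  Token 7: 'hard' -> NEW (unique so far: 6)
  Token 8: 'after' -> NEW (unique so far: 7)
  Token 9: 'strange' -> NEW (unique so far: 8)
  Token 10: 'clock' -> NEW (unique so far: 9)
  Token 11: 'and' -> NEW (unique so far: 10)
  Token 12: 'these' -> NEW (unique so far: 11)
  Token 13: 'sleeps' -> NEW (unique so far: 12)
  Token 14: 'dog' -> NEW (unique so far: 13)
Unique types: ('after', 'already', 'and', 'bird', 'clock', 'dog', 'hard', 'loudly', 'river', 'sleeps', 'strange', 'these', 'writer')
Vocabulary size: 13

13


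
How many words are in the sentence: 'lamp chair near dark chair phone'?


Counting words by splitting on spaces:
  Word 1: 'lamp'
  Word 2: 'chair'
  Word 3: 'near'
  Word 4: 'dark'
  Word 5: 'chair'
  Word 6: 'phone'
Total words: 6

6


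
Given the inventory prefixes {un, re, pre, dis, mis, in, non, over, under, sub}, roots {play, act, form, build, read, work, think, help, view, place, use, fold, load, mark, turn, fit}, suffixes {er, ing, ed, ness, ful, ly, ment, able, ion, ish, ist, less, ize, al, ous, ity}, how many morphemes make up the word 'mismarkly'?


Segmenting 'mismarkly' against the inventory:
  'mis' -> prefix (morpheme 1)
  'mark' -> root (morpheme 2)
  'ly' -> suffix (morpheme 3)
Total morphemes: 3

3


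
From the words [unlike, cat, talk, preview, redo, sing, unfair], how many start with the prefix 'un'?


Checking each word for prefix 'un':
  'unlike' -> YES, starts with 'un' (count: 1)
  'cat' -> no (count: 1)
  'talk' -> no (count: 1)
  'preview' -> no (count: 1)
  'redo' -> no (count: 1)
  'sing' -> no (count: 1)
  'unfair' -> YES, starts with 'un' (count: 2)
Total with prefix 'un': 2

2


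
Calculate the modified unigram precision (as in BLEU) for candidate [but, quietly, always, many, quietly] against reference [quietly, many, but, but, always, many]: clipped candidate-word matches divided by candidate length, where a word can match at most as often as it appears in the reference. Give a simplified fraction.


Reference word counts: {'always': 1, 'but': 2, 'many': 2, 'quietly': 1}
Checking each candidate word (with clipping):
  'but' -> in reference (ref count 2, used 1/2) -> match (matches: 1)
  'quietly' -> in reference (ref count 1, used 1/1) -> match (matches: 2)
  'always' -> in reference (ref count 1, used 1/1) -> match (matches: 3)
  'many' -> in reference (ref count 2, used 1/2) -> match (matches: 4)
  'quietly' -> ref count 1 already used up (1/1) -> clipped, no match (matches: 4)
Clipped matches: 4, Candidate length: 5
Precision = 4/5

4/5


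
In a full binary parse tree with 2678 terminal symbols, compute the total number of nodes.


Leaf nodes (terminals): 2678
Internal nodes = n - 1 = 2678 - 1 = 2677
Total = leaves + internal = 2678 + 2677 = 5355

5355


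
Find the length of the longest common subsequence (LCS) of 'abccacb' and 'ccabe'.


DP table for LCS of 'abccacb' and 'ccabe':
       c  c  a  b  e
    0  0  0  0  0  0
  a 0  0  0  1  1  1
  b 0  0  0  1  2  2
  c 0  1  1  1  2  2
  c 0  1  2  2  2  2
  a 0  1  2  3  3  3
  c 0  1  2  3  3  3
  b 0  1  2  3  4  4
LCS: 'ccab'
LCS length = 4

4


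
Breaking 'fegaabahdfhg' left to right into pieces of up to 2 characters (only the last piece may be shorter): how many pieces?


'fegaabahdfhg' has 12 characters.
Chunking with max size 2:
  Chunk 1: 'fe' (positions 0-1)
  Chunk 2: 'ga' (positions 2-3)
  Chunk 3: 'ab' (positions 4-5)
  Chunk 4: 'ah' (positions 6-7)
  Chunk 5: 'df' (positions 8-9)
  Chunk 6: 'hg' (positions 10-11)
Total chunks: ceil(12 / 2) = 6

6


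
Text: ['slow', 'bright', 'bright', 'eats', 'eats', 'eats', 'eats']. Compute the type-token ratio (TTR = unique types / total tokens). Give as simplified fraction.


Tokens: 7
Unique types: ('bright', 'eats', 'slow') = 3
TTR = 3/7
Already in lowest terms.

3/7


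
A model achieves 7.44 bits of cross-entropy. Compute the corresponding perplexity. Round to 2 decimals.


Perplexity formula: PP = 2^H
H = 7.44
PP = 2^7.44
Decompose: 2^7.44 = 2^7 * 2^0.44
2^7 = 128, 2^0.44 ~ 1.3566043
PP ~ 128 * 1.3566043 = 173.6453504
Rounded to 2 decimals: 173.65

173.65


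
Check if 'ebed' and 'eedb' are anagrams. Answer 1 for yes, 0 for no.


Sort characters of 'ebed': 'bdee'
Sort characters of 'eedb': 'bdee'
Sorted forms match -> they ARE anagrams
Result: 1

1


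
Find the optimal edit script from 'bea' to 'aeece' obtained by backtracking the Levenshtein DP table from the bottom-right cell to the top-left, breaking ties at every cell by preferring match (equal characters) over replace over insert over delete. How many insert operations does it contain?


Edit distance = 4. Backtracking from cell (3, 5) with preference match > replace > insert > delete,
then listing the resulting alignment 'bea' -> 'aeece' left to right:
  Step 1: insert 'a' [insertion #1]
  Step 2: replace b->e
  Step 3: keep 'e'
  Step 4: insert 'c' [insertion #2]
  Step 5: replace a->e
Total insertions: 2

2


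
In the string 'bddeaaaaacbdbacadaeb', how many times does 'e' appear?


Scanning 'bddeaaaaacbdbacadaeb' for 'e':
  Position 3: 'e' -> MATCH (count: 1)
  Position 18: 'e' -> MATCH (count: 2)
Total occurrences of 'e': 2

2


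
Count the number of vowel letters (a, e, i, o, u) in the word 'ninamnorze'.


Scanning each character of 'ninamnorze':
  Position 1: 'n' -> consonant (running count: 0)
  Position 2: 'i' -> vowel (running count: 1)
  Position 3: 'n' -> consonant (running count: 1)
  Position 4: 'a' -> vowel (running count: 2)
  Position 5: 'm' -> consonant (running count: 2)
  Position 6: 'n' -> consonant (running count: 2)
  Position 7: 'o' -> vowel (running count: 3)
  Position 8: 'r' -> consonant (running count: 3)
  Position 9: 'z' -> consonant (running count: 3)
  Position 10: 'e' -> vowel (running count: 4)
Total vowels: 4

4


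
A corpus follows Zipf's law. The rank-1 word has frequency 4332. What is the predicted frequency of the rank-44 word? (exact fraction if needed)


Zipf's law: freq(rank) = f1 / rank
f1 = 4332, rank = 44
freq = 4332 / 44
GCD(4332, 44) = 4
Simplified: 1083/11

1083/11


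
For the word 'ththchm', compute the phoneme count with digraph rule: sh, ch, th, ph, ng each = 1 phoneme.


Parsing 'ththchm' greedily, digraphs first:
  'th' -> digraph (1 consonant phoneme) (phonemes so far: 1)
  'th' -> digraph (1 consonant phoneme) (phonemes so far: 2)
  'ch' -> digraph (1 consonant phoneme) (phonemes so far: 3)
  'm' -> consonant phoneme (phonemes so far: 4)
Total phonemes: 4

4


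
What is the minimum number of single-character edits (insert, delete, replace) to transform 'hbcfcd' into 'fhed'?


Building DP table for s1='hbcfcd' (len 6) and s2='fhed' (len 4):
       f  h  e  d
    0  1  2  3  4
  h 1  1  1  2  3
  b 2  2  2  2  3
  c 3  3  3  3  3
  f 4  3  4  4  4
  c 5  4  4  5  5
  d 6  5  5  5  5
Edit distance = dp[6][4] = 5

5


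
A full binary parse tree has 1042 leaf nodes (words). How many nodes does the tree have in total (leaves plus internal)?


Leaf nodes (terminals): 1042
Internal nodes = n - 1 = 1042 - 1 = 1041
Total = leaves + internal = 1042 + 1041 = 2083

2083


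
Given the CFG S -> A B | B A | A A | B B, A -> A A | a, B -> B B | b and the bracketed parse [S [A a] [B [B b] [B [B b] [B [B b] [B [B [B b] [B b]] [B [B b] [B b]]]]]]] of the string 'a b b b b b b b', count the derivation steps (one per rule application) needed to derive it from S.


Every bracketed nonterminal node [X ...] in the tree is produced by exactly one rule application.
Reading the tree off as a leftmost derivation:
  Step 1: S  =>  A B   (applied S -> A B)
  Step 2: A B  =>  a B   (applied A -> a)
  Step 3: a B  =>  a B B   (applied B -> B B)
  Step 4: a B B  =>  a b B   (applied B -> b)
  Step 5: a b B  =>  a b B B   (applied B -> B B)
  Step 6: a b B B  =>  a b b B   (applied B -> b)
  Step 7: a b b B  =>  a b b B B   (applied B -> B B)
  Step 8: a b b B B  =>  a b b b B   (applied B -> b)
  Step 9: a b b b B  =>  a b b b B B   (applied B -> B B)
  Step 10: a b b b B B  =>  a b b b B B B   (applied B -> B B)
  Step 11: a b b b B B B  =>  a b b b b B B   (applied B -> b)
  Step 12: a b b b b B B  =>  a b b b b b B   (applied B -> b)
  Step 13: a b b b b b B  =>  a b b b b b B B   (applied B -> B B)
  Step 14: a b b b b b B B  =>  a b b b b b b B   (applied B -> b)
  Step 15: a b b b b b b B  =>  a b b b b b b b   (applied B -> b)
Final yield: a b b b b b b b
Total rewrite steps: 15

15


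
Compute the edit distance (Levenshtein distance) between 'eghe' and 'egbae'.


Building DP table for s1='eghe' (len 4) and s2='egbae' (len 5):
       e  g  b  a  e
    0  1  2  3  4  5
  e 1  0  1  2  3  4
  g 2  1  0  1  2  3
  h 3  2  1  1  2  3
  e 4  3  2  2  2  2
Edit distance = dp[4][5] = 2

2


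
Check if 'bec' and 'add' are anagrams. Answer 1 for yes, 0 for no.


Sort characters of 'bec': 'bce'
Sort characters of 'add': 'add'
Sorted forms differ -> they are NOT anagrams
Result: 0

0


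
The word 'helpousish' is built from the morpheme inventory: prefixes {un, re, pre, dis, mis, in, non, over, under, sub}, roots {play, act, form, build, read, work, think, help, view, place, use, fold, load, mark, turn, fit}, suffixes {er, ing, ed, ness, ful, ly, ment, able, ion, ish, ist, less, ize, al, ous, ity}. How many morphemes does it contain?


Segmenting 'helpousish' against the inventory:
  'help' -> root (morpheme 1)
  'ous' -> suffix (morpheme 2)
  'ish' -> suffix (morpheme 3)
Total morphemes: 3

3


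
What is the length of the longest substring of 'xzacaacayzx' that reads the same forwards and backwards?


Scanning 'xzacaacayzx' for palindromic substrings.
Substring at positions 2-7: 'acaaca'.
Check: reverse('acaaca') = 'acaaca' -> palindrome confirmed.
Neighbouring characters ('z' / 'y') break symmetry, so it cannot extend further.
No longer palindromic substring exists; longest length = 6

6


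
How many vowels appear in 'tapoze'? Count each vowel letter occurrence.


Scanning each character of 'tapoze':
  Position 1: 't' -> consonant (running count: 0)
  Position 2: 'a' -> vowel (running count: 1)
  Position 3: 'p' -> consonant (running count: 1)
  Position 4: 'o' -> vowel (running count: 2)
  Position 5: 'z' -> consonant (running count: 2)
  Position 6: 'e' -> vowel (running count: 3)
Total vowels: 3

3


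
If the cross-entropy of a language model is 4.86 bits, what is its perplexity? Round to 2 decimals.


Perplexity formula: PP = 2^H
H = 4.86
PP = 2^4.86
Decompose: 2^4.86 = 2^4 * 2^0.86
2^4 = 16, 2^0.86 ~ 1.8150383
PP ~ 16 * 1.8150383 = 29.0406128
Rounded to 2 decimals: 29.04

29.04


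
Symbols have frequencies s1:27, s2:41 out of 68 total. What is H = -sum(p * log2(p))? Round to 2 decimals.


Computing entropy H = -sum(p_i * log2(p_i)):
  s1: p = 27/68 = 0.3971, -p*log2(p) = 0.5291
  s2: p = 41/68 = 0.6029, -p*log2(p) = 0.4401
H = sum of terms = 0.9692
Rounded to 2 decimals: 0.97

0.97


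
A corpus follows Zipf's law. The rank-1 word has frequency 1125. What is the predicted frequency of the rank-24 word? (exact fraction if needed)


Zipf's law: freq(rank) = f1 / rank
f1 = 1125, rank = 24
freq = 1125 / 24
GCD(1125, 24) = 3
Simplified: 375/8

375/8


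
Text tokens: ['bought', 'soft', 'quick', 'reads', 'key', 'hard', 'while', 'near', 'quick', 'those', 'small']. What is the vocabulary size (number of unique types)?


Listing all tokens and tracking unique types:
  Token 1: 'bought' -> NEW (unique so far: 1)
  Token 2: 'soft' -> NEW (unique so far: 2)
  Token 3: 'quick' -> NEW (unique so far: 3)
  Token 4: 'reads' -> NEW (unique so far: 4)
  Token 5: 'key' -> NEW (unique so far: 5)
  Token 6: 'hard' -> NEW (unique so far: 6)
  Token 7: 'while' -> NEW (unique so far: 7)
  Token 8: 'near' -> NEW (unique so far: 8)
  Token 9: 'quick' -> duplicate (unique so far: 8)
  Token 10: 'those' -> NEW (unique so far: 9)
  Token 11: 'small' -> NEW (unique so far: 10)
Unique types: ('bought', 'hard', 'key', 'near', 'quick', 'reads', 'small', 'soft', 'those', 'while')
Vocabulary size: 10

10


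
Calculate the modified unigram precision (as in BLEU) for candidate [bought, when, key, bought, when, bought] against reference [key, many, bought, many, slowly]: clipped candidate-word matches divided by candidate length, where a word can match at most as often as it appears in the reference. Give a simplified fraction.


Reference word counts: {'bought': 1, 'key': 1, 'many': 2, 'slowly': 1}
Checking each candidate word (with clipping):
  'bought' -> in reference (ref count 1, used 1/1) -> match (matches: 1)
  'when' -> not in reference -> no match (matches: 1)
  'key' -> in reference (ref count 1, used 1/1) -> match (matches: 2)
  'bought' -> ref count 1 already used up (1/1) -> clipped, no match (matches: 2)
  'when' -> not in reference -> no match (matches: 2)
  'bought' -> ref count 1 already used up (1/1) -> clipped, no match (matches: 2)
Clipped matches: 2, Candidate length: 6
Precision = 2/6 = 1/3

1/3


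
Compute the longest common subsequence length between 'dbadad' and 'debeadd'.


DP table for LCS of 'dbadad' and 'debeadd':
       d  e  b  e  a  d  d
    0  0  0  0  0  0  0  0
  d 0  1  1  1  1  1  1  1
  b 0  1  1  2  2  2  2  2
  a 0  1  1  2  2  3  3  3
  d 0  1  1  2  2  3  4  4
  a 0  1  1  2  2  3  4  4
  d 0  1  1  2  2  3  4  5
LCS: 'dbadd'
LCS length = 5

5


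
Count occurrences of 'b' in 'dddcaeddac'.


Scanning 'dddcaeddac' for 'b':
  No matches found.
Total occurrences of 'b': 0

0


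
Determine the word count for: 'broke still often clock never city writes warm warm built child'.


Counting words by splitting on spaces:
  Word 1: 'broke'
  Word 2: 'still'
  Word 3: 'often'
  Word 4: 'clock'
  Word 5: 'never'
  Word 6: 'city'
  Word 7: 'writes'
  Word 8: 'warm'
  Word 9: 'warm'
  Word 10: 'built'
  Word 11: 'child'
Total words: 11

11


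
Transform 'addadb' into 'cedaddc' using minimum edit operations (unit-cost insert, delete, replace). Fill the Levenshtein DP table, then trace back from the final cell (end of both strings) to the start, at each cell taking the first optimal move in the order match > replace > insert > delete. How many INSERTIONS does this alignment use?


Edit distance = 4. Backtracking from cell (6, 7) with preference match > replace > insert > delete,
then listing the resulting alignment 'addadb' -> 'cedaddc' left to right:
  Step 1: replace a->c
  Step 2: replace d->e
  Step 3: keep 'd'
  Step 4: keep 'a'
  Step 5: insert 'd' [insertion #1]
  Step 6: keep 'd'
  Step 7: replace b->c
Total insertions: 1

1


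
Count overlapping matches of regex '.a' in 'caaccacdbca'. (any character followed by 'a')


Pattern: .a means any character followed by 'a'.
Scanning 'caaccacdbca' position-by-position:
  Pos 0: window 'ca' -> MATCH
  Pos 1: window 'aa' -> MATCH
  Pos 2: window 'ac' -> no
  Pos 3: window 'cc' -> no
  Pos 4: window 'ca' -> MATCH
  Pos 5: window 'ac' -> no
  Pos 6: window 'cd' -> no
  Pos 7: window 'db' -> no
  Pos 8: window 'bc' -> no
  Pos 9: window 'ca' -> MATCH
  Pos 10: window 'a' -> no
Total matches: 4

4


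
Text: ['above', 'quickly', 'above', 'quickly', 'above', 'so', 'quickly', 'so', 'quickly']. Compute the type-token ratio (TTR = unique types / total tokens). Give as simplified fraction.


Tokens: 9
Unique types: ('above', 'quickly', 'so') = 3
TTR = 3/9
Simplify: divide both by 3 -> 1/3
TTR = 1/3

1/3


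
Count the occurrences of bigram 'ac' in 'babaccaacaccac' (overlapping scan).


Scanning 'babaccaacaccac' for bigram 'ac':
  Position 0: 'ba' -> no
  Position 1: 'ab' -> no
  Position 2: 'ba' -> no
  Position 3: 'ac' -> MATCH
  Position 4: 'cc' -> no
  Position 5: 'ca' -> no
  Position 6: 'aa' -> no
  Position 7: 'ac' -> MATCH
  Position 8: 'ca' -> no
  Position 9: 'ac' -> MATCH
  Position 10: 'cc' -> no
  Position 11: 'ca' -> no
  Position 12: 'ac' -> MATCH
Total matches: 4

4


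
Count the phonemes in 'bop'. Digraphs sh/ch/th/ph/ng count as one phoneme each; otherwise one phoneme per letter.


Parsing 'bop' greedily, digraphs first:
  'b' -> consonant phoneme (phonemes so far: 1)
  'o' -> vowel phoneme (phonemes so far: 2)
  'p' -> consonant phoneme (phonemes so far: 3)
Total phonemes: 3

3


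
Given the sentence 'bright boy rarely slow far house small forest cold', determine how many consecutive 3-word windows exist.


Word trigrams from [9] words:
  Trigram 1: (bright boy rarely)
  Trigram 2: (boy rarely slow)
  Trigram 3: (rarely slow far)
  Trigram 4: (slow far house)
  Trigram 5: (far house small)
  Trigram 6: (house small forest)
  Trigram 7: (small forest cold)
Total word trigrams: 9 - 2 = 7

7


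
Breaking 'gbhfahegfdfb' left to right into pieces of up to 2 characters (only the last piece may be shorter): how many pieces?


'gbhfahegfdfb' has 12 characters.
Chunking with max size 2:
  Chunk 1: 'gb' (positions 0-1)
  Chunk 2: 'hf' (positions 2-3)
  Chunk 3: 'ah' (positions 4-5)
  Chunk 4: 'eg' (positions 6-7)
  Chunk 5: 'fd' (positions 8-9)
  Chunk 6: 'fb' (positions 10-11)
Total chunks: ceil(12 / 2) = 6

6


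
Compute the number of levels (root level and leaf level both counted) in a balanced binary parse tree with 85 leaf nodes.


In a balanced binary tree with n leaves the deepest leaf is ceil(log2(n)) edges below the root,
so counting node levels inclusive of root and leaves gives ceil(log2(n)) + 1 levels.
log2(85) = 6.4094
ceil(6.4094) = 7
levels = 7 + 1 = 8

8


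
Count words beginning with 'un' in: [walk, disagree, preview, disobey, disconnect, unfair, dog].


Checking each word for prefix 'un':
  'walk' -> no (count: 0)
  'disagree' -> no (count: 0)
  'preview' -> no (count: 0)
  'disobey' -> no (count: 0)
  'disconnect' -> no (count: 0)
  'unfair' -> YES, starts with 'un' (count: 1)
  'dog' -> no (count: 1)
Total with prefix 'un': 1

1


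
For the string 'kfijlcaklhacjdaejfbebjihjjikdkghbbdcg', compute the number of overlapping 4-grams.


String 'kfijlcaklhacjdaejfbebjihjjikdkghbbdcg' has length L = 37.
Number of overlapping n-grams = L - n + 1
Substituting: 37 - 4 + 1 = 34

34


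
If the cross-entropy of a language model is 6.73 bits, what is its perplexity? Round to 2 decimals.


Perplexity formula: PP = 2^H
H = 6.73
PP = 2^6.73
Decompose: 2^6.73 = 2^6 * 2^0.73
2^6 = 64, 2^0.73 ~ 1.6586391
PP ~ 64 * 1.6586391 = 106.1529024
Rounded to 2 decimals: 106.15

106.15


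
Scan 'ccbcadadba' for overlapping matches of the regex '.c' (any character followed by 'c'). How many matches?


Pattern: .c means any character followed by 'c'.
Scanning 'ccbcadadba' position-by-position:
  Pos 0: window 'cc' -> MATCH
  Pos 1: window 'cb' -> no
  Pos 2: window 'bc' -> MATCH
  Pos 3: window 'ca' -> no
  Pos 4: window 'ad' -> no
  Pos 5: window 'da' -> no
  Pos 6: window 'ad' -> no
  Pos 7: window 'db' -> no
  Pos 8: window 'ba' -> no
  Pos 9: window 'a' -> no
Total matches: 2

2


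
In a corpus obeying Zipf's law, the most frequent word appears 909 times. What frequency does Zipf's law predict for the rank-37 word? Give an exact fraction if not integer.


Zipf's law: freq(rank) = f1 / rank
f1 = 909, rank = 37
freq = 909 / 37
GCD(909, 37) = 1
Simplified: 909/37

909/37


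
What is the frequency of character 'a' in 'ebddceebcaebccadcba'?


Scanning 'ebddceebcaebccadcba' for 'a':
  Position 9: 'a' -> MATCH (count: 1)
  Position 14: 'a' -> MATCH (count: 2)
  Position 18: 'a' -> MATCH (count: 3)
Total occurrences of 'a': 3

3


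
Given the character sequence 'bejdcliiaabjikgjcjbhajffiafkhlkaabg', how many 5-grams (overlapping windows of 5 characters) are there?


String 'bejdcliiaabjikgjcjbhajffiafkhlkaabg' has length L = 35.
Number of overlapping n-grams = L - n + 1
Substituting: 35 - 5 + 1 = 31

31


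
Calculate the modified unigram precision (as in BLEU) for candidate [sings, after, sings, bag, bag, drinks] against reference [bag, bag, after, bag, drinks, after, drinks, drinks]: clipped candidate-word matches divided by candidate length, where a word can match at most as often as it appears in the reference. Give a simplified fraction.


Reference word counts: {'after': 2, 'bag': 3, 'drinks': 3}
Checking each candidate word (with clipping):
  'sings' -> not in reference -> no match (matches: 0)
  'after' -> in reference (ref count 2, used 1/2) -> match (matches: 1)
  'sings' -> not in reference -> no match (matches: 1)
  'bag' -> in reference (ref count 3, used 1/3) -> match (matches: 2)
  'bag' -> in reference (ref count 3, used 2/3) -> match (matches: 3)
  'drinks' -> in reference (ref count 3, used 1/3) -> match (matches: 4)
Clipped matches: 4, Candidate length: 6
Precision = 4/6 = 2/3

2/3


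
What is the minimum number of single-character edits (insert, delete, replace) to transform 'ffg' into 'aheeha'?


Building DP table for s1='ffg' (len 3) and s2='aheeha' (len 6):
       a  h  e  e  h  a
    0  1  2  3  4  5  6
  f 1  1  2  3  4  5  6
  f 2  2  2  3  4  5  6
  g 3  3  3  3  4  5  6
Edit distance = dp[3][6] = 6

6


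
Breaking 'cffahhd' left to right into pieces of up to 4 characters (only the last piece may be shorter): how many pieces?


'cffahhd' has 7 characters.
Chunking with max size 4:
  Chunk 1: 'cffa' (positions 0-3)
  Chunk 2: 'hhd' (positions 4-6)
Total chunks: ceil(7 / 4) = 2

2


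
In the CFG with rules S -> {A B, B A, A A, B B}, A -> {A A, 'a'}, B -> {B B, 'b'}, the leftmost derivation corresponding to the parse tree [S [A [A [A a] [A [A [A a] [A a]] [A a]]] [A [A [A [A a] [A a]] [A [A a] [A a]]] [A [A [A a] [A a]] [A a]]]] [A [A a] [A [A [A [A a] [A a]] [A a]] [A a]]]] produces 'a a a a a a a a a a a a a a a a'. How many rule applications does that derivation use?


Every bracketed nonterminal node [X ...] in the tree is produced by exactly one rule application.
Reading the tree off as a leftmost derivation:
  Step 1: S  =>  A A   (applied S -> A A)
  Step 2: A A  =>  A A A   (applied A -> A A)
  Step 3: A A A  =>  A A A A   (applied A -> A A)
  Step 4: A A A A  =>  a A A A   (applied A -> a)
  Step 5: a A A A  =>  a A A A A   (applied A -> A A)
  Step 6: a A A A A  =>  a A A A A A   (applied A -> A A)
  Step 7: a A A A A A  =>  a a A A A A   (applied A -> a)
  Step 8: a a A A A A  =>  a a a A A A   (applied A -> a)
  Step 9: a a a A A A  =>  a a a a A A   (applied A -> a)
  Step 10: a a a a A A  =>  a a a a A A A   (applied A -> A A)
  Step 11: a a a a A A A  =>  a a a a A A A A   (applied A -> A A)
  Step 12: a a a a A A A A  =>  a a a a A A A A A   (applied A -> A A)
  Step 13: a a a a A A A A A  =>  a a a a a A A A A   (applied A -> a)
  Step 14: a a a a a A A A A  =>  a a a a a a A A A   (applied A -> a)
  Step 15: a a a a a a A A A  =>  a a a a a a A A A A   (applied A -> A A)
  Step 16: a a a a a a A A A A  =>  a a a a a a a A A A   (applied A -> a)
  Step 17: a a a a a a a A A A  =>  a a a a a a a a A A   (applied A -> a)
  Step 18: a a a a a a a a A A  =>  a a a a a a a a A A A   (applied A -> A A)
  Step 19: a a a a a a a a A A A  =>  a a a a a a a a A A A A   (applied A -> A A)
  Step 20: a a a a a a a a A A A A  =>  a a a a a a a a a A A A   (applied A -> a)
  Step 21: a a a a a a a a a A A A  =>  a a a a a a a a a a A A   (applied A -> a)
  Step 22: a a a a a a a a a a A A  =>  a a a a a a a a a a a A   (applied A -> a)
  Step 23: a a a a a a a a a a a A  =>  a a a a a a a a a a a A A   (applied A -> A A)
  Step 24: a a a a a a a a a a a A A  =>  a a a a a a a a a a a a A   (applied A -> a)
  Step 25: a a a a a a a a a a a a A  =>  a a a a a a a a a a a a A A   (applied A -> A A)
  Step 26: a a a a a a a a a a a a A A  =>  a a a a a a a a a a a a A A A   (applied A -> A A)
  Step 27: a a a a a a a a a a a a A A A  =>  a a a a a a a a a a a a A A A A   (applied A -> A A)
  Step 28: a a a a a a a a a a a a A A A A  =>  a a a a a a a a a a a a a A A A   (applied A -> a)
  Step 29: a a a a a a a a a a a a a A A A  =>  a a a a a a a a a a a a a a A A   (applied A -> a)
  Step 30: a a a a a a a a a a a a a a A A  =>  a a a a a a a a a a a a a a a A   (applied A -> a)
  Step 31: a a a a a a a a a a a a a a a A  =>  a a a a a a a a a a a a a a a a   (applied A -> a)
Final yield: a a a a a a a a a a a a a a a a
Total rewrite steps: 31

31


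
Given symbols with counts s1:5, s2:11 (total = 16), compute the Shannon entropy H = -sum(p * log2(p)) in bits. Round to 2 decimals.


Computing entropy H = -sum(p_i * log2(p_i)):
  s1: p = 5/16 = 0.3125, -p*log2(p) = 0.5244
  s2: p = 11/16 = 0.6875, -p*log2(p) = 0.3716
H = sum of terms = 0.8960
Rounded to 2 decimals: 0.90

0.90


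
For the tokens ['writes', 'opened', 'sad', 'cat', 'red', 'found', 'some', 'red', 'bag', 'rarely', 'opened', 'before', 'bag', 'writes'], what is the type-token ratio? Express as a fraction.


Tokens: 14
Unique types: ('bag', 'before', 'cat', 'found', 'opened', 'rarely', 'red', 'sad', 'some', 'writes') = 10
TTR = 10/14
Simplify: divide both by 2 -> 5/7
TTR = 5/7

5/7


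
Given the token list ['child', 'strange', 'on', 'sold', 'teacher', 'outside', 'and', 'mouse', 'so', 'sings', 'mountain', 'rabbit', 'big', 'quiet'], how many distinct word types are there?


Listing all tokens and tracking unique types:
  Token 1: 'child' -> NEW (unique so far: 1)
  Token 2: 'strange' -> NEW (unique so far: 2)
  Token 3: 'on' -> NEW (unique so far: 3)
  Token 4: 'sold' -> NEW (unique so far: 4)
  Token 5: 'teacher' -> NEW (unique so far: 5)
  Token 6: 'outside' -> NEW (unique so far: 6)
  Token 7: 'and' -> NEW (unique so far: 7)
  Token 8: 'mouse' -> NEW (unique so far: 8)
  Token 9: 'so' -> NEW (unique so far: 9)
  Token 10: 'sings' -> NEW (unique so far: 10)
  Token 11: 'mountain' -> NEW (unique so far: 11)
  Token 12: 'rabbit' -> NEW (unique so far: 12)
  Token 13: 'big' -> NEW (unique so far: 13)
  Token 14: 'quiet' -> NEW (unique so far: 14)
Unique types: ('and', 'big', 'child', 'mountain', 'mouse', 'on', 'outside', 'quiet', 'rabbit', 'sings', 'so', 'sold', 'strange', 'teacher')
Vocabulary size: 14

14


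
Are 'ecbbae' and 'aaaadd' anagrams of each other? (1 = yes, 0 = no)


Sort characters of 'ecbbae': 'abbcee'
Sort characters of 'aaaadd': 'aaaadd'
Sorted forms differ -> they are NOT anagrams
Result: 0

0


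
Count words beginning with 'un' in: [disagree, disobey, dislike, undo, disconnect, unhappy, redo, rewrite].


Checking each word for prefix 'un':
  'disagree' -> no (count: 0)
  'disobey' -> no (count: 0)
  'dislike' -> no (count: 0)
  'undo' -> YES, starts with 'un' (count: 1)
  'disconnect' -> no (count: 1)
  'unhappy' -> YES, starts with 'un' (count: 2)
  'redo' -> no (count: 2)
  'rewrite' -> no (count: 2)
Total with prefix 'un': 2

2


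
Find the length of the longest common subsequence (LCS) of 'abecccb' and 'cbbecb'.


DP table for LCS of 'abecccb' and 'cbbecb':
       c  b  b  e  c  b
    0  0  0  0  0  0  0
  a 0  0  0  0  0  0  0
  b 0  0  1  1  1  1  1
  e 0  0  1  1  2  2  2
  c 0  1  1  1  2  3  3
  c 0  1  1  1  2  3  3
  c 0  1  1  1  2  3  3
  b 0  1  2  2  2  3  4
LCS: 'becb'
LCS length = 4

4


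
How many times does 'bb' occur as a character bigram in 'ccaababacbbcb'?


Scanning 'ccaababacbbcb' for bigram 'bb':
  Position 0: 'cc' -> no
  Position 1: 'ca' -> no
  Position 2: 'aa' -> no
  Position 3: 'ab' -> no
  Position 4: 'ba' -> no
  Position 5: 'ab' -> no
  Position 6: 'ba' -> no
  Position 7: 'ac' -> no
  Position 8: 'cb' -> no
  Position 9: 'bb' -> MATCH
  Position 10: 'bc' -> no
  Position 11: 'cb' -> no
Total matches: 1

1


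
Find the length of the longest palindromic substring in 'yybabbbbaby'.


Scanning 'yybabbbbaby' for palindromic substrings.
Substring at positions 1-10: 'ybabbbbaby'.
Check: reverse('ybabbbbaby') = 'ybabbbbaby' -> palindrome confirmed.
Neighbouring characters ('y' / '-') break symmetry, so it cannot extend further.
No longer palindromic substring exists; longest length = 10

10


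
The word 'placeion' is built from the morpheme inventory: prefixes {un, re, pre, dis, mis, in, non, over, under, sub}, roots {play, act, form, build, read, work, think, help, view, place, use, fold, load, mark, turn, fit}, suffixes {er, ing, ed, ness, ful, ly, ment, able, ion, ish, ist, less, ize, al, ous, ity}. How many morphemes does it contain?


Segmenting 'placeion' against the inventory:
  'place' -> root (morpheme 1)
  'ion' -> suffix (morpheme 2)
Total morphemes: 2

2


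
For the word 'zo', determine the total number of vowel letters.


Scanning each character of 'zo':
  Position 1: 'z' -> consonant (running count: 0)
  Position 2: 'o' -> vowel (running count: 1)
Total vowels: 1

1


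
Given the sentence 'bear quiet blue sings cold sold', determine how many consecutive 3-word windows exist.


Word trigrams from [6] words:
  Trigram 1: (bear quiet blue)
  Trigram 2: (quiet blue sings)
  Trigram 3: (blue sings cold)
  Trigram 4: (sings cold sold)
Total word trigrams: 6 - 2 = 4

4


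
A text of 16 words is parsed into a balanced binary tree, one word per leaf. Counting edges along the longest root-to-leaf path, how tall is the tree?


In a balanced binary tree with n leaves the deepest leaf is ceil(log2(n)) edges below the root.
log2(16) = 4.0000
ceil(4.0000) = 4
height (edges) = 4

4


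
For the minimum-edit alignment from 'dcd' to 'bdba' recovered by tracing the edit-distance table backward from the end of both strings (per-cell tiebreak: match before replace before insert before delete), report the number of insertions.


Edit distance = 3. Backtracking from cell (3, 4) with preference match > replace > insert > delete,
then listing the resulting alignment 'dcd' -> 'bdba' left to right:
  Step 1: insert 'b' [insertion #1]
  Step 2: keep 'd'
  Step 3: replace c->b
  Step 4: replace d->a
Total insertions: 1

1


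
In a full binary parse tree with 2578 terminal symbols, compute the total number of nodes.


Leaf nodes (terminals): 2578
Internal nodes = n - 1 = 2578 - 1 = 2577
Total = leaves + internal = 2578 + 2577 = 5155

5155


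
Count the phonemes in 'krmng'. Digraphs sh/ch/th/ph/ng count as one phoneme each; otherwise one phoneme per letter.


Parsing 'krmng' greedily, digraphs first:
  'k' -> consonant phoneme (phonemes so far: 1)
  'r' -> consonant phoneme (phonemes so far: 2)
  'm' -> consonant phoneme (phonemes so far: 3)
  'ng' -> digraph (1 consonant phoneme) (phonemes so far: 4)
Total phonemes: 4

4


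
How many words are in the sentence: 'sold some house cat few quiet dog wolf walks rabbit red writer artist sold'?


Counting words by splitting on spaces:
  Word 1: 'sold'
  Word 2: 'some'
  Word 3: 'house'
  Word 4: 'cat'
  Word 5: 'few'
  Word 6: 'quiet'
  Word 7: 'dog'
  Word 8: 'wolf'
  Word 9: 'walks'
  Word 10: 'rabbit'
  Word 11: 'red'
  Word 12: 'writer'
  Word 13: 'artist'
  Word 14: 'sold'
Total words: 14

14


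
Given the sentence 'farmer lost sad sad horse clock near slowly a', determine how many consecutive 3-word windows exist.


Word trigrams from [9] words:
  Trigram 1: (farmer lost sad)
  Trigram 2: (lost sad sad)
  Trigram 3: (sad sad horse)
  Trigram 4: (sad horse clock)
  Trigram 5: (horse clock near)
  Trigram 6: (clock near slowly)
  Trigram 7: (near slowly a)
Total word trigrams: 9 - 2 = 7

7


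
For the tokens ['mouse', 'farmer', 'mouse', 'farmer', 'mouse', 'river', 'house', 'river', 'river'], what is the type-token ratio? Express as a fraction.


Tokens: 9
Unique types: ('farmer', 'house', 'mouse', 'river') = 4
TTR = 4/9
Already in lowest terms.

4/9


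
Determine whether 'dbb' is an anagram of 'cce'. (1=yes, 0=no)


Sort characters of 'dbb': 'bbd'
Sort characters of 'cce': 'cce'
Sorted forms differ -> they are NOT anagrams
Result: 0

0


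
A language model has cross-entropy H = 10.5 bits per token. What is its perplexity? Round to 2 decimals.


Perplexity formula: PP = 2^H
H = 10.5
PP = 2^10.5
Decompose: 2^10.5 = 2^10 * 2^0.5 = 2^10 * sqrt(2)
2^10 = 1024, sqrt(2) ~ 1.4142136
PP ~ 1024 * 1.4142136 = 1448.1547264
Rounded to 2 decimals: 1448.15

1448.15


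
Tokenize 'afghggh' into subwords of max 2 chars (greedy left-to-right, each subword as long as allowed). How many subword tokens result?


'afghggh' has 7 characters.
Chunking with max size 2:
  Chunk 1: 'af' (positions 0-1)
  Chunk 2: 'gh' (positions 2-3)
  Chunk 3: 'gg' (positions 4-5)
  Chunk 4: 'h' (positions 6-6)
Total chunks: ceil(7 / 2) = 4

4


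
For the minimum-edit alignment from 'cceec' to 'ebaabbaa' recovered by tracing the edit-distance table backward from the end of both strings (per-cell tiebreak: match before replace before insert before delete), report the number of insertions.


Edit distance = 8. Backtracking from cell (5, 8) with preference match > replace > insert > delete,
then listing the resulting alignment 'cceec' -> 'ebaabbaa' left to right:
  Step 1: insert 'e' [insertion #1]
  Step 2: insert 'b' [insertion #2]
  Step 3: insert 'a' [insertion #3]
  Step 4: replace c->a
  Step 5: replace c->b
  Step 6: replace e->b
  Step 7: replace e->a
  Step 8: replace c->a
Total insertions: 3

3


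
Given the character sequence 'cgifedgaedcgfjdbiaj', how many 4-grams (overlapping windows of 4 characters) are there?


String 'cgifedgaedcgfjdbiaj' has length L = 19.
Number of overlapping n-grams = L - n + 1
Substituting: 19 - 4 + 1 = 16

16


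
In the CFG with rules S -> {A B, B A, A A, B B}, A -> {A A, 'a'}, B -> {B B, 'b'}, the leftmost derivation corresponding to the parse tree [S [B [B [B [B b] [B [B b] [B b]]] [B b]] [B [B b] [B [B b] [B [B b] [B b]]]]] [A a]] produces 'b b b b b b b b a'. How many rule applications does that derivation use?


Every bracketed nonterminal node [X ...] in the tree is produced by exactly one rule application.
Reading the tree off as a leftmost derivation:
  Step 1: S  =>  B A   (applied S -> B A)
  Step 2: B A  =>  B B A   (applied B -> B B)
  Step 3: B B A  =>  B B B A   (applied B -> B B)
  Step 4: B B B A  =>  B B B B A   (applied B -> B B)
  Step 5: B B B B A  =>  b B B B A   (applied B -> b)
  Step 6: b B B B A  =>  b B B B B A   (applied B -> B B)
  Step 7: b B B B B A  =>  b b B B B A   (applied B -> b)
  Step 8: b b B B B A  =>  b b b B B A   (applied B -> b)
  Step 9: b b b B B A  =>  b b b b B A   (applied B -> b)
  Step 10: b b b b B A  =>  b b b b B B A   (applied B -> B B)
  Step 11: b b b b B B A  =>  b b b b b B A   (applied B -> b)
  Step 12: b b b b b B A  =>  b b b b b B B A   (applied B -> B B)
  Step 13: b b b b b B B A  =>  b b b b b b B A   (applied B -> b)
  Step 14: b b b b b b B A  =>  b b b b b b B B A   (applied B -> B B)
  Step 15: b b b b b b B B A  =>  b b b b b b b B A   (applied B -> b)
  Step 16: b b b b b b b B A  =>  b b b b b b b b A   (applied B -> b)
  Step 17: b b b b b b b b A  =>  b b b b b b b b a   (applied A -> a)
Final yield: b b b b b b b b a
Total rewrite steps: 17

17


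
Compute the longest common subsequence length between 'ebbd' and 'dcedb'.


DP table for LCS of 'ebbd' and 'dcedb':
       d  c  e  d  b
    0  0  0  0  0  0
  e 0  0  0  1  1  1
  b 0  0  0  1  1  2
  b 0  0  0  1  1  2
  d 0  1  1  1  2  2
LCS: 'eb'
LCS length = 2

2


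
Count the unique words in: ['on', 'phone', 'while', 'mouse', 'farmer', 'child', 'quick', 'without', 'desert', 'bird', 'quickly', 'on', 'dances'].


Listing all tokens and tracking unique types:
  Token 1: 'on' -> NEW (unique so far: 1)
  Token 2: 'phone' -> NEW (unique so far: 2)
  Token 3: 'while' -> NEW (unique so far: 3)
  Token 4: 'mouse' -> NEW (unique so far: 4)
  Token 5: 'farmer' -> NEW (unique so far: 5)
  Token 6: 'child' -> NEW (unique so far: 6)
  Token 7: 'quick' -> NEW (unique so far: 7)
  Token 8: 'without' -> NEW (unique so far: 8)
  Token 9: 'desert' -> NEW (unique so far: 9)
  Token 10: 'bird' -> NEW (unique so far: 10)
  Token 11: 'quickly' -> NEW (unique so far: 11)
  Token 12: 'on' -> duplicate (unique so far: 11)
  Token 13: 'dances' -> NEW (unique so far: 12)
Unique types: ('bird', 'child', 'dances', 'desert', 'farmer', 'mouse', 'on', 'phone', 'quick', 'quickly', 'while', 'without')
Vocabulary size: 12

12


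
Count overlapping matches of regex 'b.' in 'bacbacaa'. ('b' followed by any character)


Pattern: b. means 'b' followed by any character.
Scanning 'bacbacaa' position-by-position:
  Pos 0: window 'ba' -> MATCH
  Pos 1: window 'ac' -> no
  Pos 2: window 'cb' -> no
  Pos 3: window 'ba' -> MATCH
  Pos 4: window 'ac' -> no
  Pos 5: window 'ca' -> no
  Pos 6: window 'aa' -> no
  Pos 7: window 'a' -> no
Total matches: 2

2


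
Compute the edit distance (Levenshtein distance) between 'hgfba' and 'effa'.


Building DP table for s1='hgfba' (len 5) and s2='effa' (len 4):
       e  f  f  a
    0  1  2  3  4
  h 1  1  2  3  4
  g 2  2  2  3  4
  f 3  3  2  2  3
  b 4  4  3  3  3
  a 5  5  4  4  3
Edit distance = dp[5][4] = 3

3


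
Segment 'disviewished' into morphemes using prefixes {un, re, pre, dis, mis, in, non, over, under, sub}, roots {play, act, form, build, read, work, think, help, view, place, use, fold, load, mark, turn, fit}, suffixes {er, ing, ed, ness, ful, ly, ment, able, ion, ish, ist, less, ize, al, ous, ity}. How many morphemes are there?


Segmenting 'disviewished' against the inventory:
  'dis' -> prefix (morpheme 1)
  'view' -> root (morpheme 2)
  'ish' -> suffix (morpheme 3)
  'ed' -> suffix (morpheme 4)
Total morphemes: 4

4
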